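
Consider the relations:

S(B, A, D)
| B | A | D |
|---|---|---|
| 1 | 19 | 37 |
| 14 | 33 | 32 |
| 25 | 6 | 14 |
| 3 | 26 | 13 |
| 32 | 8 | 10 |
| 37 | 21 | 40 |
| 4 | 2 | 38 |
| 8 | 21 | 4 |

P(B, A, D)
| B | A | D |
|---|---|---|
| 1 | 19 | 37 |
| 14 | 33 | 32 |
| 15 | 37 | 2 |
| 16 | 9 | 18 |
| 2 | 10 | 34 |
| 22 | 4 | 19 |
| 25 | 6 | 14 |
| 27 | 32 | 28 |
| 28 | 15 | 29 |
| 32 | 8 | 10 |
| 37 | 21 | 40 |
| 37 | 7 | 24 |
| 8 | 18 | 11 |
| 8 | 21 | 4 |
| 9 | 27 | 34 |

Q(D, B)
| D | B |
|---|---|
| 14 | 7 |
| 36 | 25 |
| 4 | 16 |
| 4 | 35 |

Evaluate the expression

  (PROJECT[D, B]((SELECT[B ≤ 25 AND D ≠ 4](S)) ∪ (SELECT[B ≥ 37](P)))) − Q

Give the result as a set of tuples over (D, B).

{(13, 3), (14, 25), (24, 37), (32, 14), (37, 1), (38, 4), (40, 37)}

Selection B ≤ 25 AND D ≠ 4: {(1, 19, 37), (14, 33, 32), (25, 6, 14), (3, 26, 13), (4, 2, 38)}
Selection B ≥ 37: {(37, 21, 40), (37, 7, 24)}
Taking the union: {(1, 19, 37), (14, 33, 32), (25, 6, 14), (3, 26, 13), (37, 21, 40), (37, 7, 24), (4, 2, 38)}
π[D, B]: project onto (D, B) → {(13, 3), (14, 25), (24, 37), (32, 14), (37, 1), (38, 4), (40, 37)}
Taking the difference: {(13, 3), (14, 25), (24, 37), (32, 14), (37, 1), (38, 4), (40, 37)}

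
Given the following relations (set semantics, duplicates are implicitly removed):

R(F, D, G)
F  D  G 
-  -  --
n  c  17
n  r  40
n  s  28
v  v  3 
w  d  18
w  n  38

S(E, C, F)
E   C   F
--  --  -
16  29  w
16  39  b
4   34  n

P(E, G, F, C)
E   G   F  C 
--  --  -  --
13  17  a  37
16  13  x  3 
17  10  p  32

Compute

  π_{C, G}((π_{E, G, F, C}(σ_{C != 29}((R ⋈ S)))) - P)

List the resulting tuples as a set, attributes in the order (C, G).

R ⋈ S (natural join on F): {(n, c, 17, 4, 34), (n, r, 40, 4, 34), (n, s, 28, 4, 34), (w, d, 18, 16, 29), (w, n, 38, 16, 29)}
Filtering on C != 29 leaves {(n, c, 17, 4, 34), (n, r, 40, 4, 34), (n, s, 28, 4, 34)}.
Keep only column(s) E, G, F, C: {(4, 17, n, 34), (4, 28, n, 34), (4, 40, n, 34)}
Difference: {(4, 17, n, 34), (4, 28, n, 34), (4, 40, n, 34)} with {(13, 17, a, 37), (16, 13, x, 3), (17, 10, p, 32)} → {(4, 17, n, 34), (4, 28, n, 34), (4, 40, n, 34)}
Keep only column(s) C, G: {(34, 17), (34, 28), (34, 40)}

{(34, 17), (34, 28), (34, 40)}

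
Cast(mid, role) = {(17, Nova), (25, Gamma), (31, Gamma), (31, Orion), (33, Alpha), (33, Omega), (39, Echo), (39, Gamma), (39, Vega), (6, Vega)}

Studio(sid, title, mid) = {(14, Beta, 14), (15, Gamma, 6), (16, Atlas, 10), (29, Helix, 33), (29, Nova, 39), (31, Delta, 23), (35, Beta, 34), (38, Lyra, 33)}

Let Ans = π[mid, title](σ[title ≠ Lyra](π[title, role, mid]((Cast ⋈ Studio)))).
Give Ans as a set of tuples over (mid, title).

{(33, Helix), (39, Nova), (6, Gamma)}

Cast ⋈ Studio (natural join on mid): {(33, Alpha, 29, Helix), (33, Alpha, 38, Lyra), (33, Omega, 29, Helix), (33, Omega, 38, Lyra), (39, Echo, 29, Nova), (39, Gamma, 29, Nova), (39, Vega, 29, Nova), (6, Vega, 15, Gamma)}
Projecting to title, role, mid: {(Gamma, Vega, 6), (Helix, Alpha, 33), (Helix, Omega, 33), (Lyra, Alpha, 33), (Lyra, Omega, 33), (Nova, Echo, 39), (Nova, Gamma, 39), (Nova, Vega, 39)}
Filtering on title ≠ Lyra leaves {(Gamma, Vega, 6), (Helix, Alpha, 33), (Helix, Omega, 33), (Nova, Echo, 39), (Nova, Gamma, 39), (Nova, Vega, 39)}.
Projecting to mid, title (3 duplicate(s) eliminated): {(33, Helix), (39, Nova), (6, Gamma)}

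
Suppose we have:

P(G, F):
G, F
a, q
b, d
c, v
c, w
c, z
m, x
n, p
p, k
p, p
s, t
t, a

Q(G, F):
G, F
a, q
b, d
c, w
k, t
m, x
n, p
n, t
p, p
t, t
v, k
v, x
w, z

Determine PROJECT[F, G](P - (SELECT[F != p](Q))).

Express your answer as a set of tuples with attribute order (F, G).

{(a, t), (k, p), (p, n), (p, p), (t, s), (v, c), (z, c)}

Selection F != p: {(a, q), (b, d), (c, w), (k, t), (m, x), (n, t), (t, t), (v, k), (v, x), (w, z)}
Taking the difference: {(c, v), (c, z), (n, p), (p, k), (p, p), (s, t), (t, a)}
π_{F, G} gives {(a, t), (k, p), (p, n), (p, p), (t, s), (v, c), (z, c)}.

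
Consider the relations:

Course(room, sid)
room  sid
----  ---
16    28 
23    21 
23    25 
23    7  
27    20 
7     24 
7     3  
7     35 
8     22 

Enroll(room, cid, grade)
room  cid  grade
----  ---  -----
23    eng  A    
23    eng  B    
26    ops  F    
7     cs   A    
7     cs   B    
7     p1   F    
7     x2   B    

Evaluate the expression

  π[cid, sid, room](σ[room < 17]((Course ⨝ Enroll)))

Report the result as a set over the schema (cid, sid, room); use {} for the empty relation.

{(cs, 24, 7), (cs, 3, 7), (cs, 35, 7), (p1, 24, 7), (p1, 3, 7), (p1, 35, 7), (x2, 24, 7), (x2, 3, 7), (x2, 35, 7)}

Natural join on room: {(23, 21, eng, A), (23, 21, eng, B), (23, 25, eng, A), (23, 25, eng, B), (23, 7, eng, A), (23, 7, eng, B), (7, 24, cs, A), (7, 24, cs, B), (7, 24, p1, F), (7, 24, x2, B), (7, 3, cs, A), (7, 3, cs, B), (7, 3, p1, F), (7, 3, x2, B), (7, 35, cs, A), (7, 35, cs, B), (7, 35, p1, F), (7, 35, x2, B)}
Filtering on room < 17 leaves {(7, 24, cs, A), (7, 24, cs, B), (7, 24, p1, F), (7, 24, x2, B), (7, 3, cs, A), (7, 3, cs, B), (7, 3, p1, F), (7, 3, x2, B), (7, 35, cs, A), (7, 35, cs, B), (7, 35, p1, F), (7, 35, x2, B)}.
Projecting to cid, sid, room (3 duplicate(s) eliminated): {(cs, 24, 7), (cs, 3, 7), (cs, 35, 7), (p1, 24, 7), (p1, 3, 7), (p1, 35, 7), (x2, 24, 7), (x2, 3, 7), (x2, 35, 7)}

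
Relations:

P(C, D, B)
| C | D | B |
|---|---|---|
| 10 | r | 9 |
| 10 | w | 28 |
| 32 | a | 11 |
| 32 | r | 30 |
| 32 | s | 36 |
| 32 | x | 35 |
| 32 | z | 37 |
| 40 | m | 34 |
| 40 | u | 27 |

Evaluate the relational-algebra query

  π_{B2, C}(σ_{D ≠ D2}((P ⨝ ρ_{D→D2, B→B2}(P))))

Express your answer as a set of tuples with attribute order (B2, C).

ρ[D→D2, B→B2]: schema becomes (C, D2, B2); tuples unchanged.
Natural join on C: {(10, r, 9, r, 9), (10, r, 9, w, 28), (10, w, 28, r, 9), (10, w, 28, w, 28), (32, a, 11, a, 11), (32, a, 11, r, 30), (32, a, 11, s, 36), (32, a, 11, x, 35), (32, a, 11, z, 37), (32, r, 30, a, 11), (32, r, 30, r, 30), (32, r, 30, s, 36), (32, r, 30, x, 35), (32, r, 30, z, 37), (32, s, 36, a, 11), (32, s, 36, r, 30), (32, s, 36, s, 36), (32, s, 36, x, 35), (32, s, 36, z, 37), (32, x, 35, a, 11), (32, x, 35, r, 30), (32, x, 35, s, 36), (32, x, 35, x, 35), (32, x, 35, z, 37), (32, z, 37, a, 11), (32, z, 37, r, 30), (32, z, 37, s, 36), (32, z, 37, x, 35), (32, z, 37, z, 37), (40, m, 34, m, 34), (40, m, 34, u, 27), (40, u, 27, m, 34), (40, u, 27, u, 27)}
Selection D ≠ D2: {(10, r, 9, w, 28), (10, w, 28, r, 9), (32, a, 11, r, 30), (32, a, 11, s, 36), (32, a, 11, x, 35), (32, a, 11, z, 37), (32, r, 30, a, 11), (32, r, 30, s, 36), (32, r, 30, x, 35), (32, r, 30, z, 37), (32, s, 36, a, 11), (32, s, 36, r, 30), (32, s, 36, x, 35), (32, s, 36, z, 37), (32, x, 35, a, 11), (32, x, 35, r, 30), (32, x, 35, s, 36), (32, x, 35, z, 37), (32, z, 37, a, 11), (32, z, 37, r, 30), (32, z, 37, s, 36), (32, z, 37, x, 35), (40, m, 34, u, 27), (40, u, 27, m, 34)}
Keep only column(s) B2, C (15 duplicate(s) eliminated): {(11, 32), (27, 40), (28, 10), (30, 32), (34, 40), (35, 32), (36, 32), (37, 32), (9, 10)}

{(11, 32), (27, 40), (28, 10), (30, 32), (34, 40), (35, 32), (36, 32), (37, 32), (9, 10)}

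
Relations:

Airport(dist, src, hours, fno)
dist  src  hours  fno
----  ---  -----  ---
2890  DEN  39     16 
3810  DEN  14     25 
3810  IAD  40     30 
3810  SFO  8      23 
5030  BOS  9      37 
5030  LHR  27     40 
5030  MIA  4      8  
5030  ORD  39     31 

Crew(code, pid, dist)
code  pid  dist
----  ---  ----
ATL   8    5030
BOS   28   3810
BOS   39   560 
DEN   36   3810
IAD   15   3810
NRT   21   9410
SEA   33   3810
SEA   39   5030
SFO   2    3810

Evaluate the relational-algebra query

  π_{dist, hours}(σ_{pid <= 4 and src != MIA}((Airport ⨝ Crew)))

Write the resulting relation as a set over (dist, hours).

{(3810, 14), (3810, 40), (3810, 8)}

Natural join on dist: {(3810, DEN, 14, 25, BOS, 28), (3810, DEN, 14, 25, DEN, 36), (3810, DEN, 14, 25, IAD, 15), (3810, DEN, 14, 25, SEA, 33), (3810, DEN, 14, 25, SFO, 2), (3810, IAD, 40, 30, BOS, 28), (3810, IAD, 40, 30, DEN, 36), (3810, IAD, 40, 30, IAD, 15), (3810, IAD, 40, 30, SEA, 33), (3810, IAD, 40, 30, SFO, 2), (3810, SFO, 8, 23, BOS, 28), (3810, SFO, 8, 23, DEN, 36), (3810, SFO, 8, 23, IAD, 15), (3810, SFO, 8, 23, SEA, 33), (3810, SFO, 8, 23, SFO, 2), (5030, BOS, 9, 37, ATL, 8), (5030, BOS, 9, 37, SEA, 39), (5030, LHR, 27, 40, ATL, 8), (5030, LHR, 27, 40, SEA, 39), (5030, MIA, 4, 8, ATL, 8), (5030, MIA, 4, 8, SEA, 39), (5030, ORD, 39, 31, ATL, 8), (5030, ORD, 39, 31, SEA, 39)}
Apply σ_{pid <= 4 and src != MIA}; surviving tuples: {(3810, DEN, 14, 25, SFO, 2), (3810, IAD, 40, 30, SFO, 2), (3810, SFO, 8, 23, SFO, 2)}
Projecting to dist, hours: {(3810, 14), (3810, 40), (3810, 8)}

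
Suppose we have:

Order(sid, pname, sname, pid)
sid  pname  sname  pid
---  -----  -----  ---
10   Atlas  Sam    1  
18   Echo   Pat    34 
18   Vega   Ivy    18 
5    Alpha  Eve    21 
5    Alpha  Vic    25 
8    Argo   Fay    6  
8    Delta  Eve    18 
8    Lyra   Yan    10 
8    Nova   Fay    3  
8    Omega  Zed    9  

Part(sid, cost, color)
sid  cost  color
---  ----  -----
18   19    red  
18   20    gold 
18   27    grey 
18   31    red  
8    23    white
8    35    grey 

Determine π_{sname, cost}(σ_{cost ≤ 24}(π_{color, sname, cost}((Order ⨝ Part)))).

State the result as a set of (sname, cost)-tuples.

{(Eve, 23), (Fay, 23), (Ivy, 19), (Ivy, 20), (Pat, 19), (Pat, 20), (Yan, 23), (Zed, 23)}

Order ⋈ Part (natural join on sid): {(18, Echo, Pat, 34, 19, red), (18, Echo, Pat, 34, 20, gold), (18, Echo, Pat, 34, 27, grey), (18, Echo, Pat, 34, 31, red), (18, Vega, Ivy, 18, 19, red), (18, Vega, Ivy, 18, 20, gold), (18, Vega, Ivy, 18, 27, grey), (18, Vega, Ivy, 18, 31, red), (8, Argo, Fay, 6, 23, white), (8, Argo, Fay, 6, 35, grey), (8, Delta, Eve, 18, 23, white), (8, Delta, Eve, 18, 35, grey), (8, Lyra, Yan, 10, 23, white), (8, Lyra, Yan, 10, 35, grey), (8, Nova, Fay, 3, 23, white), (8, Nova, Fay, 3, 35, grey), (8, Omega, Zed, 9, 23, white), (8, Omega, Zed, 9, 35, grey)}
Keep only column(s) color, sname, cost (2 duplicate(s) eliminated): {(gold, Ivy, 20), (gold, Pat, 20), (grey, Eve, 35), (grey, Fay, 35), (grey, Ivy, 27), (grey, Pat, 27), (grey, Yan, 35), (grey, Zed, 35), (red, Ivy, 19), (red, Ivy, 31), (red, Pat, 19), (red, Pat, 31), (white, Eve, 23), (white, Fay, 23), (white, Yan, 23), (white, Zed, 23)}
Selection cost ≤ 24: {(gold, Ivy, 20), (gold, Pat, 20), (red, Ivy, 19), (red, Pat, 19), (white, Eve, 23), (white, Fay, 23), (white, Yan, 23), (white, Zed, 23)}
Keep only column(s) sname, cost: {(Eve, 23), (Fay, 23), (Ivy, 19), (Ivy, 20), (Pat, 19), (Pat, 20), (Yan, 23), (Zed, 23)}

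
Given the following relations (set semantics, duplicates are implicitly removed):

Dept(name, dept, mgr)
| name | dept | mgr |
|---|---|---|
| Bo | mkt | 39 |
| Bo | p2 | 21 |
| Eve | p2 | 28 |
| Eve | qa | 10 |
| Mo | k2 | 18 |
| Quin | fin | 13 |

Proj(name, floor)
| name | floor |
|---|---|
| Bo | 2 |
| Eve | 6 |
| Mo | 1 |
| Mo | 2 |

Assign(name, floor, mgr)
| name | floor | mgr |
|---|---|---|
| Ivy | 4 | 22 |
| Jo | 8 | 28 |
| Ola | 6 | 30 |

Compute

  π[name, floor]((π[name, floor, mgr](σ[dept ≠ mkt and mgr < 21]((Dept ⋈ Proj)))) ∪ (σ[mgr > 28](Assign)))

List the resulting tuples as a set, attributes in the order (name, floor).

{(Eve, 6), (Mo, 1), (Mo, 2), (Ola, 6)}

Dept ⋈ Proj (natural join on name): {(Bo, mkt, 39, 2), (Bo, p2, 21, 2), (Eve, p2, 28, 6), (Eve, qa, 10, 6), (Mo, k2, 18, 1), (Mo, k2, 18, 2)}
σ[dept ≠ mkt and mgr < 21]: keep tuples satisfying dept ≠ mkt and mgr < 21 → {(Eve, qa, 10, 6), (Mo, k2, 18, 1), (Mo, k2, 18, 2)}
π_{name, floor, mgr} gives {(Eve, 6, 10), (Mo, 1, 18), (Mo, 2, 18)}.
σ[mgr > 28]: keep tuples satisfying mgr > 28 → {(Ola, 6, 30)}
Union: {(Eve, 6, 10), (Mo, 1, 18), (Mo, 2, 18)} with {(Ola, 6, 30)} → {(Eve, 6, 10), (Mo, 1, 18), (Mo, 2, 18), (Ola, 6, 30)}
π_{name, floor} gives {(Eve, 6), (Mo, 1), (Mo, 2), (Ola, 6)}.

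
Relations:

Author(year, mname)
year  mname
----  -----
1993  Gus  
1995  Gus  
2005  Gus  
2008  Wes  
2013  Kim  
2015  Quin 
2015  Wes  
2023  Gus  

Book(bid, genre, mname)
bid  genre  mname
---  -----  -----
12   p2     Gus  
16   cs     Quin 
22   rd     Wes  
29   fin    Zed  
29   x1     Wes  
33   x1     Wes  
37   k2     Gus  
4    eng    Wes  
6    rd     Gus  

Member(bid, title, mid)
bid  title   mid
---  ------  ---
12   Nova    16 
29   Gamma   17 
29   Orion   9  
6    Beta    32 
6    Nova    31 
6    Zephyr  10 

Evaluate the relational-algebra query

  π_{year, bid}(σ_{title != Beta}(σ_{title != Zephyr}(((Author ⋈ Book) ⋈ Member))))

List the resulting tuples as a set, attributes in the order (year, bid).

Natural join on mname: {(1993, Gus, 12, p2), (1993, Gus, 37, k2), (1993, Gus, 6, rd), (1995, Gus, 12, p2), (1995, Gus, 37, k2), (1995, Gus, 6, rd), (2005, Gus, 12, p2), (2005, Gus, 37, k2), (2005, Gus, 6, rd), (2008, Wes, 22, rd), (2008, Wes, 29, x1), (2008, Wes, 33, x1), (2008, Wes, 4, eng), (2015, Quin, 16, cs), (2015, Wes, 22, rd), (2015, Wes, 29, x1), (2015, Wes, 33, x1), (2015, Wes, 4, eng), (2023, Gus, 12, p2), (2023, Gus, 37, k2), (2023, Gus, 6, rd)}
Natural join on bid: {(1993, Gus, 12, p2, Nova, 16), (1993, Gus, 6, rd, Beta, 32), (1993, Gus, 6, rd, Nova, 31), (1993, Gus, 6, rd, Zephyr, 10), (1995, Gus, 12, p2, Nova, 16), (1995, Gus, 6, rd, Beta, 32), (1995, Gus, 6, rd, Nova, 31), (1995, Gus, 6, rd, Zephyr, 10), (2005, Gus, 12, p2, Nova, 16), (2005, Gus, 6, rd, Beta, 32), (2005, Gus, 6, rd, Nova, 31), (2005, Gus, 6, rd, Zephyr, 10), (2008, Wes, 29, x1, Gamma, 17), (2008, Wes, 29, x1, Orion, 9), (2015, Wes, 29, x1, Gamma, 17), (2015, Wes, 29, x1, Orion, 9), (2023, Gus, 12, p2, Nova, 16), (2023, Gus, 6, rd, Beta, 32), (2023, Gus, 6, rd, Nova, 31), (2023, Gus, 6, rd, Zephyr, 10)}
Filtering on title != Zephyr leaves {(1993, Gus, 12, p2, Nova, 16), (1993, Gus, 6, rd, Beta, 32), (1993, Gus, 6, rd, Nova, 31), (1995, Gus, 12, p2, Nova, 16), (1995, Gus, 6, rd, Beta, 32), (1995, Gus, 6, rd, Nova, 31), (2005, Gus, 12, p2, Nova, 16), (2005, Gus, 6, rd, Beta, 32), (2005, Gus, 6, rd, Nova, 31), (2008, Wes, 29, x1, Gamma, 17), (2008, Wes, 29, x1, Orion, 9), (2015, Wes, 29, x1, Gamma, 17), (2015, Wes, 29, x1, Orion, 9), (2023, Gus, 12, p2, Nova, 16), (2023, Gus, 6, rd, Beta, 32), (2023, Gus, 6, rd, Nova, 31)}.
Filtering on title != Beta leaves {(1993, Gus, 12, p2, Nova, 16), (1993, Gus, 6, rd, Nova, 31), (1995, Gus, 12, p2, Nova, 16), (1995, Gus, 6, rd, Nova, 31), (2005, Gus, 12, p2, Nova, 16), (2005, Gus, 6, rd, Nova, 31), (2008, Wes, 29, x1, Gamma, 17), (2008, Wes, 29, x1, Orion, 9), (2015, Wes, 29, x1, Gamma, 17), (2015, Wes, 29, x1, Orion, 9), (2023, Gus, 12, p2, Nova, 16), (2023, Gus, 6, rd, Nova, 31)}.
π_{year, bid} gives {(1993, 12), (1993, 6), (1995, 12), (1995, 6), (2005, 12), (2005, 6), (2008, 29), (2015, 29), (2023, 12), (2023, 6)} (2 duplicate(s) eliminated).

{(1993, 12), (1993, 6), (1995, 12), (1995, 6), (2005, 12), (2005, 6), (2008, 29), (2015, 29), (2023, 12), (2023, 6)}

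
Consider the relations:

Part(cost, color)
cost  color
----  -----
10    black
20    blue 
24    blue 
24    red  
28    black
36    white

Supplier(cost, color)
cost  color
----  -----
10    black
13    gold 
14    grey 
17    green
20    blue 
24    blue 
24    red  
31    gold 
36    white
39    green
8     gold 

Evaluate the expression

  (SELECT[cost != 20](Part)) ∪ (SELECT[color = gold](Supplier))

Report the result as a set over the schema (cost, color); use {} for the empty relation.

{(10, black), (13, gold), (24, blue), (24, red), (28, black), (31, gold), (36, white), (8, gold)}

σ[cost != 20]: keep tuples satisfying cost != 20 → {(10, black), (24, blue), (24, red), (28, black), (36, white)}
σ[color = gold]: keep tuples satisfying color = gold → {(13, gold), (31, gold), (8, gold)}
Union: {(10, black), (24, blue), (24, red), (28, black), (36, white)} with {(13, gold), (31, gold), (8, gold)} → {(10, black), (13, gold), (24, blue), (24, red), (28, black), (31, gold), (36, white), (8, gold)}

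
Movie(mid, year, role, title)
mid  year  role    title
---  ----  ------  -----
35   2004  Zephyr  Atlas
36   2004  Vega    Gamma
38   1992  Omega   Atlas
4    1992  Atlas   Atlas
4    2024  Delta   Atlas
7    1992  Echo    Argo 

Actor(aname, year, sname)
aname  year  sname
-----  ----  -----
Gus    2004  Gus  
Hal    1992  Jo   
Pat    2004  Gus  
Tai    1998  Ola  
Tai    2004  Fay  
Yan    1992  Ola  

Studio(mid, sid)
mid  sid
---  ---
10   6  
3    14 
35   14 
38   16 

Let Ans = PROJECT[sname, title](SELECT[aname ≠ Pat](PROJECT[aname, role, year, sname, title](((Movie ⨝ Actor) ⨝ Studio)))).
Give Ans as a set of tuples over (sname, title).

Natural join on year: {(35, 2004, Zephyr, Atlas, Gus, Gus), (35, 2004, Zephyr, Atlas, Pat, Gus), (35, 2004, Zephyr, Atlas, Tai, Fay), (36, 2004, Vega, Gamma, Gus, Gus), (36, 2004, Vega, Gamma, Pat, Gus), (36, 2004, Vega, Gamma, Tai, Fay), (38, 1992, Omega, Atlas, Hal, Jo), (38, 1992, Omega, Atlas, Yan, Ola), (4, 1992, Atlas, Atlas, Hal, Jo), (4, 1992, Atlas, Atlas, Yan, Ola), (7, 1992, Echo, Argo, Hal, Jo), (7, 1992, Echo, Argo, Yan, Ola)}
Natural join on mid: {(35, 2004, Zephyr, Atlas, Gus, Gus, 14), (35, 2004, Zephyr, Atlas, Pat, Gus, 14), (35, 2004, Zephyr, Atlas, Tai, Fay, 14), (38, 1992, Omega, Atlas, Hal, Jo, 16), (38, 1992, Omega, Atlas, Yan, Ola, 16)}
π[aname, role, year, sname, title]: project onto (aname, role, year, sname, title) → {(Gus, Zephyr, 2004, Gus, Atlas), (Hal, Omega, 1992, Jo, Atlas), (Pat, Zephyr, 2004, Gus, Atlas), (Tai, Zephyr, 2004, Fay, Atlas), (Yan, Omega, 1992, Ola, Atlas)}
Selection aname ≠ Pat: {(Gus, Zephyr, 2004, Gus, Atlas), (Hal, Omega, 1992, Jo, Atlas), (Tai, Zephyr, 2004, Fay, Atlas), (Yan, Omega, 1992, Ola, Atlas)}
π[sname, title]: project onto (sname, title) → {(Fay, Atlas), (Gus, Atlas), (Jo, Atlas), (Ola, Atlas)}

{(Fay, Atlas), (Gus, Atlas), (Jo, Atlas), (Ola, Atlas)}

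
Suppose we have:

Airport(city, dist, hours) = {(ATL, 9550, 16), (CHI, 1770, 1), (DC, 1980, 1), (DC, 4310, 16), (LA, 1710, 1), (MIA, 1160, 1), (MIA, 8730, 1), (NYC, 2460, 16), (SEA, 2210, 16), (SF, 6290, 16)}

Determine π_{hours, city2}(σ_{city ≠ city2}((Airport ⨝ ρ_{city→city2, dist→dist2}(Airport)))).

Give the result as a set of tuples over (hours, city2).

{(1, CHI), (1, DC), (1, LA), (1, MIA), (16, ATL), (16, DC), (16, NYC), (16, SEA), (16, SF)}

ρ[city→city2, dist→dist2]: schema becomes (city2, dist2, hours); tuples unchanged.
Joining Airport and ρ_{city→city2, dist→dist2}(Airport) on hours yields {(ATL, 9550, 16, ATL, 9550), (ATL, 9550, 16, DC, 4310), (ATL, 9550, 16, NYC, 2460), (ATL, 9550, 16, SEA, 2210), (ATL, 9550, 16, SF, 6290), (CHI, 1770, 1, CHI, 1770), (CHI, 1770, 1, DC, 1980), (CHI, 1770, 1, LA, 1710), (CHI, 1770, 1, MIA, 1160), (CHI, 1770, 1, MIA, 8730), (DC, 1980, 1, CHI, 1770), (DC, 1980, 1, DC, 1980), (DC, 1980, 1, LA, 1710), (DC, 1980, 1, MIA, 1160), (DC, 1980, 1, MIA, 8730), (DC, 4310, 16, ATL, 9550), (DC, 4310, 16, DC, 4310), (DC, 4310, 16, NYC, 2460), (DC, 4310, 16, SEA, 2210), (DC, 4310, 16, SF, 6290), (LA, 1710, 1, CHI, 1770), (LA, 1710, 1, DC, 1980), (LA, 1710, 1, LA, 1710), (LA, 1710, 1, MIA, 1160), (LA, 1710, 1, MIA, 8730), (MIA, 1160, 1, CHI, 1770), (MIA, 1160, 1, DC, 1980), (MIA, 1160, 1, LA, 1710), (MIA, 1160, 1, MIA, 1160), (MIA, 1160, 1, MIA, 8730), (MIA, 8730, 1, CHI, 1770), (MIA, 8730, 1, DC, 1980), (MIA, 8730, 1, LA, 1710), (MIA, 8730, 1, MIA, 1160), (MIA, 8730, 1, MIA, 8730), (NYC, 2460, 16, ATL, 9550), (NYC, 2460, 16, DC, 4310), (NYC, 2460, 16, NYC, 2460), (NYC, 2460, 16, SEA, 2210), (NYC, 2460, 16, SF, 6290), (SEA, 2210, 16, ATL, 9550), (SEA, 2210, 16, DC, 4310), (SEA, 2210, 16, NYC, 2460), (SEA, 2210, 16, SEA, 2210), (SEA, 2210, 16, SF, 6290), (SF, 6290, 16, ATL, 9550), (SF, 6290, 16, DC, 4310), (SF, 6290, 16, NYC, 2460), (SF, 6290, 16, SEA, 2210), (SF, 6290, 16, SF, 6290)}.
Filtering on city ≠ city2 leaves {(ATL, 9550, 16, DC, 4310), (ATL, 9550, 16, NYC, 2460), (ATL, 9550, 16, SEA, 2210), (ATL, 9550, 16, SF, 6290), (CHI, 1770, 1, DC, 1980), (CHI, 1770, 1, LA, 1710), (CHI, 1770, 1, MIA, 1160), (CHI, 1770, 1, MIA, 8730), (DC, 1980, 1, CHI, 1770), (DC, 1980, 1, LA, 1710), (DC, 1980, 1, MIA, 1160), (DC, 1980, 1, MIA, 8730), (DC, 4310, 16, ATL, 9550), (DC, 4310, 16, NYC, 2460), (DC, 4310, 16, SEA, 2210), (DC, 4310, 16, SF, 6290), (LA, 1710, 1, CHI, 1770), (LA, 1710, 1, DC, 1980), (LA, 1710, 1, MIA, 1160), (LA, 1710, 1, MIA, 8730), (MIA, 1160, 1, CHI, 1770), (MIA, 1160, 1, DC, 1980), (MIA, 1160, 1, LA, 1710), (MIA, 8730, 1, CHI, 1770), (MIA, 8730, 1, DC, 1980), (MIA, 8730, 1, LA, 1710), (NYC, 2460, 16, ATL, 9550), (NYC, 2460, 16, DC, 4310), (NYC, 2460, 16, SEA, 2210), (NYC, 2460, 16, SF, 6290), (SEA, 2210, 16, ATL, 9550), (SEA, 2210, 16, DC, 4310), (SEA, 2210, 16, NYC, 2460), (SEA, 2210, 16, SF, 6290), (SF, 6290, 16, ATL, 9550), (SF, 6290, 16, DC, 4310), (SF, 6290, 16, NYC, 2460), (SF, 6290, 16, SEA, 2210)}.
π[hours, city2]: project onto (hours, city2) (29 duplicate(s) eliminated) → {(1, CHI), (1, DC), (1, LA), (1, MIA), (16, ATL), (16, DC), (16, NYC), (16, SEA), (16, SF)}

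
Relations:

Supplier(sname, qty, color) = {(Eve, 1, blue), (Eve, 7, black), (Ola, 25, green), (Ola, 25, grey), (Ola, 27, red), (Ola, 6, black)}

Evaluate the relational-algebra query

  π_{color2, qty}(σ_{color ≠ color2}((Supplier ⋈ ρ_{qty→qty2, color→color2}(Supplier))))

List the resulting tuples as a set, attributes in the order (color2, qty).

ρ[qty→qty2, color→color2]: schema becomes (sname, qty2, color2); tuples unchanged.
Joining Supplier and ρ_{qty→qty2, color→color2}(Supplier) on sname yields {(Eve, 1, blue, 1, blue), (Eve, 1, blue, 7, black), (Eve, 7, black, 1, blue), (Eve, 7, black, 7, black), (Ola, 25, green, 25, green), (Ola, 25, green, 25, grey), (Ola, 25, green, 27, red), (Ola, 25, green, 6, black), (Ola, 25, grey, 25, green), (Ola, 25, grey, 25, grey), (Ola, 25, grey, 27, red), (Ola, 25, grey, 6, black), (Ola, 27, red, 25, green), (Ola, 27, red, 25, grey), (Ola, 27, red, 27, red), (Ola, 27, red, 6, black), (Ola, 6, black, 25, green), (Ola, 6, black, 25, grey), (Ola, 6, black, 27, red), (Ola, 6, black, 6, black)}.
Apply σ_{color ≠ color2}; surviving tuples: {(Eve, 1, blue, 7, black), (Eve, 7, black, 1, blue), (Ola, 25, green, 25, grey), (Ola, 25, green, 27, red), (Ola, 25, green, 6, black), (Ola, 25, grey, 25, green), (Ola, 25, grey, 27, red), (Ola, 25, grey, 6, black), (Ola, 27, red, 25, green), (Ola, 27, red, 25, grey), (Ola, 27, red, 6, black), (Ola, 6, black, 25, green), (Ola, 6, black, 25, grey), (Ola, 6, black, 27, red)}
Projecting to color2, qty (2 duplicate(s) eliminated): {(black, 1), (black, 25), (black, 27), (blue, 7), (green, 25), (green, 27), (green, 6), (grey, 25), (grey, 27), (grey, 6), (red, 25), (red, 6)}

{(black, 1), (black, 25), (black, 27), (blue, 7), (green, 25), (green, 27), (green, 6), (grey, 25), (grey, 27), (grey, 6), (red, 25), (red, 6)}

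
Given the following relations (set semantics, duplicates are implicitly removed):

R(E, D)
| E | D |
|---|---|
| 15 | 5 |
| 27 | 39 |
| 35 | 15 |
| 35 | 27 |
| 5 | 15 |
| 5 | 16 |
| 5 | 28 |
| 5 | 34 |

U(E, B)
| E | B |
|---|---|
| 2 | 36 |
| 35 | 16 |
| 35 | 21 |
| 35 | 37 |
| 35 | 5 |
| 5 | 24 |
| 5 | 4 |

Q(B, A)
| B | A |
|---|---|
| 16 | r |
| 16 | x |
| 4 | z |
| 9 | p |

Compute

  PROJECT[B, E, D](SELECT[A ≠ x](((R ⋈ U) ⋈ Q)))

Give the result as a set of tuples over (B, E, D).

{(16, 35, 15), (16, 35, 27), (4, 5, 15), (4, 5, 16), (4, 5, 28), (4, 5, 34)}

Natural join on E: {(35, 15, 16), (35, 15, 21), (35, 15, 37), (35, 15, 5), (35, 27, 16), (35, 27, 21), (35, 27, 37), (35, 27, 5), (5, 15, 24), (5, 15, 4), (5, 16, 24), (5, 16, 4), (5, 28, 24), (5, 28, 4), (5, 34, 24), (5, 34, 4)}
Natural join on B: {(35, 15, 16, r), (35, 15, 16, x), (35, 27, 16, r), (35, 27, 16, x), (5, 15, 4, z), (5, 16, 4, z), (5, 28, 4, z), (5, 34, 4, z)}
Filtering on A ≠ x leaves {(35, 15, 16, r), (35, 27, 16, r), (5, 15, 4, z), (5, 16, 4, z), (5, 28, 4, z), (5, 34, 4, z)}.
π[B, E, D]: project onto (B, E, D) → {(16, 35, 15), (16, 35, 27), (4, 5, 15), (4, 5, 16), (4, 5, 28), (4, 5, 34)}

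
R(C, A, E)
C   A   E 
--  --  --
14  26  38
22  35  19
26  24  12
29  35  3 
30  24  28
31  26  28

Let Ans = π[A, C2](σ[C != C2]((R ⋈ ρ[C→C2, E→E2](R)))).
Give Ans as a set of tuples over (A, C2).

ρ[C→C2, E→E2]: schema becomes (C2, A, E2); tuples unchanged.
Natural join on A: {(14, 26, 38, 14, 38), (14, 26, 38, 31, 28), (22, 35, 19, 22, 19), (22, 35, 19, 29, 3), (26, 24, 12, 26, 12), (26, 24, 12, 30, 28), (29, 35, 3, 22, 19), (29, 35, 3, 29, 3), (30, 24, 28, 26, 12), (30, 24, 28, 30, 28), (31, 26, 28, 14, 38), (31, 26, 28, 31, 28)}
σ[C != C2]: keep tuples satisfying C != C2 → {(14, 26, 38, 31, 28), (22, 35, 19, 29, 3), (26, 24, 12, 30, 28), (29, 35, 3, 22, 19), (30, 24, 28, 26, 12), (31, 26, 28, 14, 38)}
Projecting to A, C2: {(24, 26), (24, 30), (26, 14), (26, 31), (35, 22), (35, 29)}

{(24, 26), (24, 30), (26, 14), (26, 31), (35, 22), (35, 29)}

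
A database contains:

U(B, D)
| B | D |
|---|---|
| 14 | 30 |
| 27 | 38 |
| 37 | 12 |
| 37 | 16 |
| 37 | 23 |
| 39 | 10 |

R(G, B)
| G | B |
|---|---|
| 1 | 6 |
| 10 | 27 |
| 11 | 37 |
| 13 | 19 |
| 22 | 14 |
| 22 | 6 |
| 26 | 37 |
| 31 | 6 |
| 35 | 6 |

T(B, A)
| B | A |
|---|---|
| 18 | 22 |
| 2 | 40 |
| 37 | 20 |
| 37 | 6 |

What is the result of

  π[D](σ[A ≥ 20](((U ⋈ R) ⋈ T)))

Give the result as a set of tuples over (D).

Joining U and R on B yields {(14, 30, 22), (27, 38, 10), (37, 12, 11), (37, 12, 26), (37, 16, 11), (37, 16, 26), (37, 23, 11), (37, 23, 26)}.
Joining (U ⋈ R) and T on B yields {(37, 12, 11, 20), (37, 12, 11, 6), (37, 12, 26, 20), (37, 12, 26, 6), (37, 16, 11, 20), (37, 16, 11, 6), (37, 16, 26, 20), (37, 16, 26, 6), (37, 23, 11, 20), (37, 23, 11, 6), (37, 23, 26, 20), (37, 23, 26, 6)}.
σ[A ≥ 20]: keep tuples satisfying A ≥ 20 → {(37, 12, 11, 20), (37, 12, 26, 20), (37, 16, 11, 20), (37, 16, 26, 20), (37, 23, 11, 20), (37, 23, 26, 20)}
π_{D} gives {12, 16, 23} (3 duplicate(s) eliminated).

{12, 16, 23}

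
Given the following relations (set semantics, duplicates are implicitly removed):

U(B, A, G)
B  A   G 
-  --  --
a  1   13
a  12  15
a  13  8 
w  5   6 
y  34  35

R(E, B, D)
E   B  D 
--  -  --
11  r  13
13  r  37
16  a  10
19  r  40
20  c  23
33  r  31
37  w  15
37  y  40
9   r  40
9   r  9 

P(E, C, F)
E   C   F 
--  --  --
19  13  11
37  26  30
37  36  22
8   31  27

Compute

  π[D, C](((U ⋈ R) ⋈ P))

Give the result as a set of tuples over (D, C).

Joining U and R on B yields {(a, 1, 13, 16, 10), (a, 12, 15, 16, 10), (a, 13, 8, 16, 10), (w, 5, 6, 37, 15), (y, 34, 35, 37, 40)}.
Joining (U ⋈ R) and P on E yields {(w, 5, 6, 37, 15, 26, 30), (w, 5, 6, 37, 15, 36, 22), (y, 34, 35, 37, 40, 26, 30), (y, 34, 35, 37, 40, 36, 22)}.
π[D, C]: project onto (D, C) → {(15, 26), (15, 36), (40, 26), (40, 36)}

{(15, 26), (15, 36), (40, 26), (40, 36)}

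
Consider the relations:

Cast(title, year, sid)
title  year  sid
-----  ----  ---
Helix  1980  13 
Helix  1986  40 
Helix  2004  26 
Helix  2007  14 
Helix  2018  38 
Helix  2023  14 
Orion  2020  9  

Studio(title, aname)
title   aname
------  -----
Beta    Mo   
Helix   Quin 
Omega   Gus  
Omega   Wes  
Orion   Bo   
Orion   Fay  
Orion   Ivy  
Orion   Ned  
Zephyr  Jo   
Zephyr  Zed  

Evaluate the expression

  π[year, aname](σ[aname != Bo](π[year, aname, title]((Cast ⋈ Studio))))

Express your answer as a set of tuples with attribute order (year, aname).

Joining Cast and Studio on title yields {(Helix, 1980, 13, Quin), (Helix, 1986, 40, Quin), (Helix, 2004, 26, Quin), (Helix, 2007, 14, Quin), (Helix, 2018, 38, Quin), (Helix, 2023, 14, Quin), (Orion, 2020, 9, Bo), (Orion, 2020, 9, Fay), (Orion, 2020, 9, Ivy), (Orion, 2020, 9, Ned)}.
Projecting to year, aname, title: {(1980, Quin, Helix), (1986, Quin, Helix), (2004, Quin, Helix), (2007, Quin, Helix), (2018, Quin, Helix), (2020, Bo, Orion), (2020, Fay, Orion), (2020, Ivy, Orion), (2020, Ned, Orion), (2023, Quin, Helix)}
Apply σ_{aname != Bo}; surviving tuples: {(1980, Quin, Helix), (1986, Quin, Helix), (2004, Quin, Helix), (2007, Quin, Helix), (2018, Quin, Helix), (2020, Fay, Orion), (2020, Ivy, Orion), (2020, Ned, Orion), (2023, Quin, Helix)}
Projecting to year, aname: {(1980, Quin), (1986, Quin), (2004, Quin), (2007, Quin), (2018, Quin), (2020, Fay), (2020, Ivy), (2020, Ned), (2023, Quin)}

{(1980, Quin), (1986, Quin), (2004, Quin), (2007, Quin), (2018, Quin), (2020, Fay), (2020, Ivy), (2020, Ned), (2023, Quin)}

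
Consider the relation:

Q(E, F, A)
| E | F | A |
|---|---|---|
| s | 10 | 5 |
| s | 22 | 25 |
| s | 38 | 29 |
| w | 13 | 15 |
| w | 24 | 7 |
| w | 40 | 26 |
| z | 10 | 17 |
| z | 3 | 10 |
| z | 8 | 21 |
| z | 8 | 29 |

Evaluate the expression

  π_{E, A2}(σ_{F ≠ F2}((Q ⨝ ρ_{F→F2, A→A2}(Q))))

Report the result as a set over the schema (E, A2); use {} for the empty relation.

{(s, 25), (s, 29), (s, 5), (w, 15), (w, 26), (w, 7), (z, 10), (z, 17), (z, 21), (z, 29)}

ρ[F→F2, A→A2]: schema becomes (E, F2, A2); tuples unchanged.
Q ⋈ ρ_{F→F2, A→A2}(Q) (natural join on E): {(s, 10, 5, 10, 5), (s, 10, 5, 22, 25), (s, 10, 5, 38, 29), (s, 22, 25, 10, 5), (s, 22, 25, 22, 25), (s, 22, 25, 38, 29), (s, 38, 29, 10, 5), (s, 38, 29, 22, 25), (s, 38, 29, 38, 29), (w, 13, 15, 13, 15), (w, 13, 15, 24, 7), (w, 13, 15, 40, 26), (w, 24, 7, 13, 15), (w, 24, 7, 24, 7), (w, 24, 7, 40, 26), (w, 40, 26, 13, 15), (w, 40, 26, 24, 7), (w, 40, 26, 40, 26), (z, 10, 17, 10, 17), (z, 10, 17, 3, 10), (z, 10, 17, 8, 21), (z, 10, 17, 8, 29), (z, 3, 10, 10, 17), (z, 3, 10, 3, 10), (z, 3, 10, 8, 21), (z, 3, 10, 8, 29), (z, 8, 21, 10, 17), (z, 8, 21, 3, 10), (z, 8, 21, 8, 21), (z, 8, 21, 8, 29), (z, 8, 29, 10, 17), (z, 8, 29, 3, 10), (z, 8, 29, 8, 21), (z, 8, 29, 8, 29)}
Apply σ_{F ≠ F2}; surviving tuples: {(s, 10, 5, 22, 25), (s, 10, 5, 38, 29), (s, 22, 25, 10, 5), (s, 22, 25, 38, 29), (s, 38, 29, 10, 5), (s, 38, 29, 22, 25), (w, 13, 15, 24, 7), (w, 13, 15, 40, 26), (w, 24, 7, 13, 15), (w, 24, 7, 40, 26), (w, 40, 26, 13, 15), (w, 40, 26, 24, 7), (z, 10, 17, 3, 10), (z, 10, 17, 8, 21), (z, 10, 17, 8, 29), (z, 3, 10, 10, 17), (z, 3, 10, 8, 21), (z, 3, 10, 8, 29), (z, 8, 21, 10, 17), (z, 8, 21, 3, 10), (z, 8, 29, 10, 17), (z, 8, 29, 3, 10)}
π_{E, A2} gives {(s, 25), (s, 29), (s, 5), (w, 15), (w, 26), (w, 7), (z, 10), (z, 17), (z, 21), (z, 29)} (12 duplicate(s) eliminated).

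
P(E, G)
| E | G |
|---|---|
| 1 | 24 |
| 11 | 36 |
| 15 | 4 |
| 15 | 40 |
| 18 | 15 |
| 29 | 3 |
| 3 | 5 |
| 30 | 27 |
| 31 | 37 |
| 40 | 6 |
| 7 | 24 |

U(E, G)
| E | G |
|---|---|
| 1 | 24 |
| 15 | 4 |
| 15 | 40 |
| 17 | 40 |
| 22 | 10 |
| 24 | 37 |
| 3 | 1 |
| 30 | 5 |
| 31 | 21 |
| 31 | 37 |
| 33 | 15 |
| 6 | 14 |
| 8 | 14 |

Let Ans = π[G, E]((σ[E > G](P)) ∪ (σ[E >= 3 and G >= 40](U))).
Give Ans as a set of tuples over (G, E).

{(15, 18), (27, 30), (3, 29), (4, 15), (40, 15), (40, 17), (6, 40)}

Filtering on E > G leaves {(15, 4), (18, 15), (29, 3), (30, 27), (40, 6)}.
Filtering on E >= 3 and G >= 40 leaves {(15, 40), (17, 40)}.
Union: {(15, 4), (18, 15), (29, 3), (30, 27), (40, 6)} with {(15, 40), (17, 40)} → {(15, 4), (15, 40), (17, 40), (18, 15), (29, 3), (30, 27), (40, 6)}
π_{G, E} gives {(15, 18), (27, 30), (3, 29), (4, 15), (40, 15), (40, 17), (6, 40)}.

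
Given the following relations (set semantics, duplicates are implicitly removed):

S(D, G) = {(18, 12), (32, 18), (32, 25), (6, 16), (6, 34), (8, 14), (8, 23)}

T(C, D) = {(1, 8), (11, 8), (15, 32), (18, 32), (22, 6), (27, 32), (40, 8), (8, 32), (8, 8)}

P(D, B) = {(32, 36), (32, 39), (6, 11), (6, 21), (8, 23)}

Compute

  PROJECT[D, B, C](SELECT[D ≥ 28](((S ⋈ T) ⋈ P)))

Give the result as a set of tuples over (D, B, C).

{(32, 36, 15), (32, 36, 18), (32, 36, 27), (32, 36, 8), (32, 39, 15), (32, 39, 18), (32, 39, 27), (32, 39, 8)}

Joining S and T on D yields {(32, 18, 15), (32, 18, 18), (32, 18, 27), (32, 18, 8), (32, 25, 15), (32, 25, 18), (32, 25, 27), (32, 25, 8), (6, 16, 22), (6, 34, 22), (8, 14, 1), (8, 14, 11), (8, 14, 40), (8, 14, 8), (8, 23, 1), (8, 23, 11), (8, 23, 40), (8, 23, 8)}.
Joining (S ⋈ T) and P on D yields {(32, 18, 15, 36), (32, 18, 15, 39), (32, 18, 18, 36), (32, 18, 18, 39), (32, 18, 27, 36), (32, 18, 27, 39), (32, 18, 8, 36), (32, 18, 8, 39), (32, 25, 15, 36), (32, 25, 15, 39), (32, 25, 18, 36), (32, 25, 18, 39), (32, 25, 27, 36), (32, 25, 27, 39), (32, 25, 8, 36), (32, 25, 8, 39), (6, 16, 22, 11), (6, 16, 22, 21), (6, 34, 22, 11), (6, 34, 22, 21), (8, 14, 1, 23), (8, 14, 11, 23), (8, 14, 40, 23), (8, 14, 8, 23), (8, 23, 1, 23), (8, 23, 11, 23), (8, 23, 40, 23), (8, 23, 8, 23)}.
Filtering on D ≥ 28 leaves {(32, 18, 15, 36), (32, 18, 15, 39), (32, 18, 18, 36), (32, 18, 18, 39), (32, 18, 27, 36), (32, 18, 27, 39), (32, 18, 8, 36), (32, 18, 8, 39), (32, 25, 15, 36), (32, 25, 15, 39), (32, 25, 18, 36), (32, 25, 18, 39), (32, 25, 27, 36), (32, 25, 27, 39), (32, 25, 8, 36), (32, 25, 8, 39)}.
Projecting to D, B, C (8 duplicate(s) eliminated): {(32, 36, 15), (32, 36, 18), (32, 36, 27), (32, 36, 8), (32, 39, 15), (32, 39, 18), (32, 39, 27), (32, 39, 8)}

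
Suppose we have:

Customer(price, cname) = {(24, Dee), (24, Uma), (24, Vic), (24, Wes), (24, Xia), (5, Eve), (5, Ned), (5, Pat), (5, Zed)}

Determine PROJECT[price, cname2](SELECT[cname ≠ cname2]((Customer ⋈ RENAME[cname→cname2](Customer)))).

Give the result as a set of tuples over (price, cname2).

ρ[cname→cname2]: schema becomes (price, cname2); tuples unchanged.
Joining Customer and RENAME[cname→cname2](Customer) on price yields {(24, Dee, Dee), (24, Dee, Uma), (24, Dee, Vic), (24, Dee, Wes), (24, Dee, Xia), (24, Uma, Dee), (24, Uma, Uma), (24, Uma, Vic), (24, Uma, Wes), (24, Uma, Xia), (24, Vic, Dee), (24, Vic, Uma), (24, Vic, Vic), (24, Vic, Wes), (24, Vic, Xia), (24, Wes, Dee), (24, Wes, Uma), (24, Wes, Vic), (24, Wes, Wes), (24, Wes, Xia), (24, Xia, Dee), (24, Xia, Uma), (24, Xia, Vic), (24, Xia, Wes), (24, Xia, Xia), (5, Eve, Eve), (5, Eve, Ned), (5, Eve, Pat), (5, Eve, Zed), (5, Ned, Eve), (5, Ned, Ned), (5, Ned, Pat), (5, Ned, Zed), (5, Pat, Eve), (5, Pat, Ned), (5, Pat, Pat), (5, Pat, Zed), (5, Zed, Eve), (5, Zed, Ned), (5, Zed, Pat), (5, Zed, Zed)}.
σ[cname ≠ cname2]: keep tuples satisfying cname ≠ cname2 → {(24, Dee, Uma), (24, Dee, Vic), (24, Dee, Wes), (24, Dee, Xia), (24, Uma, Dee), (24, Uma, Vic), (24, Uma, Wes), (24, Uma, Xia), (24, Vic, Dee), (24, Vic, Uma), (24, Vic, Wes), (24, Vic, Xia), (24, Wes, Dee), (24, Wes, Uma), (24, Wes, Vic), (24, Wes, Xia), (24, Xia, Dee), (24, Xia, Uma), (24, Xia, Vic), (24, Xia, Wes), (5, Eve, Ned), (5, Eve, Pat), (5, Eve, Zed), (5, Ned, Eve), (5, Ned, Pat), (5, Ned, Zed), (5, Pat, Eve), (5, Pat, Ned), (5, Pat, Zed), (5, Zed, Eve), (5, Zed, Ned), (5, Zed, Pat)}
Keep only column(s) price, cname2 (23 duplicate(s) eliminated): {(24, Dee), (24, Uma), (24, Vic), (24, Wes), (24, Xia), (5, Eve), (5, Ned), (5, Pat), (5, Zed)}

{(24, Dee), (24, Uma), (24, Vic), (24, Wes), (24, Xia), (5, Eve), (5, Ned), (5, Pat), (5, Zed)}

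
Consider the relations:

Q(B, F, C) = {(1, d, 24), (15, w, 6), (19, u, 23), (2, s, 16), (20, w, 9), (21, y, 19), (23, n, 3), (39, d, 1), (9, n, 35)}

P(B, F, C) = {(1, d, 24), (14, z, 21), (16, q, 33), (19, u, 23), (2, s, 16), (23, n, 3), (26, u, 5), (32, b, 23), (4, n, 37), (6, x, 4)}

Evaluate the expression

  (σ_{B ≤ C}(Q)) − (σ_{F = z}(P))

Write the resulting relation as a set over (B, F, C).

σ[B ≤ C]: keep tuples satisfying B ≤ C → {(1, d, 24), (19, u, 23), (2, s, 16), (9, n, 35)}
σ[F = z]: keep tuples satisfying F = z → {(14, z, 21)}
Difference: {(1, d, 24), (19, u, 23), (2, s, 16), (9, n, 35)} with {(14, z, 21)} → {(1, d, 24), (19, u, 23), (2, s, 16), (9, n, 35)}

{(1, d, 24), (19, u, 23), (2, s, 16), (9, n, 35)}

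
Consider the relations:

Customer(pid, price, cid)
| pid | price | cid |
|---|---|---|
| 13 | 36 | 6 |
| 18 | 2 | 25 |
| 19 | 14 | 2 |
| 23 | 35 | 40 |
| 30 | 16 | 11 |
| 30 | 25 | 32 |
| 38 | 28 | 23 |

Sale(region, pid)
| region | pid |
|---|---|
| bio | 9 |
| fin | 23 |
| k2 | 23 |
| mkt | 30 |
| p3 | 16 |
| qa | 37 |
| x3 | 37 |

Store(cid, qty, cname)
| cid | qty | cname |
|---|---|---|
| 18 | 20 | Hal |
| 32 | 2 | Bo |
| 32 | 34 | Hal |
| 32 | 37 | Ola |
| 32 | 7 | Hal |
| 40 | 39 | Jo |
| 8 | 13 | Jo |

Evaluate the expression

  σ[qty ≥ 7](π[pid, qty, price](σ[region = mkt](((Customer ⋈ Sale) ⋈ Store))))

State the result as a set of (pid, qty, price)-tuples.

Joining Customer and Sale on pid yields {(23, 35, 40, fin), (23, 35, 40, k2), (30, 16, 11, mkt), (30, 25, 32, mkt)}.
Joining (Customer ⋈ Sale) and Store on cid yields {(23, 35, 40, fin, 39, Jo), (23, 35, 40, k2, 39, Jo), (30, 25, 32, mkt, 2, Bo), (30, 25, 32, mkt, 34, Hal), (30, 25, 32, mkt, 37, Ola), (30, 25, 32, mkt, 7, Hal)}.
Filtering on region = mkt leaves {(30, 25, 32, mkt, 2, Bo), (30, 25, 32, mkt, 34, Hal), (30, 25, 32, mkt, 37, Ola), (30, 25, 32, mkt, 7, Hal)}.
Keep only column(s) pid, qty, price: {(30, 2, 25), (30, 34, 25), (30, 37, 25), (30, 7, 25)}
Filtering on qty ≥ 7 leaves {(30, 34, 25), (30, 37, 25), (30, 7, 25)}.

{(30, 34, 25), (30, 37, 25), (30, 7, 25)}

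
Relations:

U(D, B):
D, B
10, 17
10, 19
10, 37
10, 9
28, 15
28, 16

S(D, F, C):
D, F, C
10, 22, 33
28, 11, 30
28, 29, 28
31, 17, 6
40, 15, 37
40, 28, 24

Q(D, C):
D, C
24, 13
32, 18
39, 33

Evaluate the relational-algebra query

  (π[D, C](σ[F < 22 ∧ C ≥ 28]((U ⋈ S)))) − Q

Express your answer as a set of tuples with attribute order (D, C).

{(28, 30)}

Natural join on D: {(10, 17, 22, 33), (10, 19, 22, 33), (10, 37, 22, 33), (10, 9, 22, 33), (28, 15, 11, 30), (28, 15, 29, 28), (28, 16, 11, 30), (28, 16, 29, 28)}
σ[F < 22 ∧ C ≥ 28]: keep tuples satisfying F < 22 ∧ C ≥ 28 → {(28, 15, 11, 30), (28, 16, 11, 30)}
Projecting to D, C (1 duplicate(s) eliminated): {(28, 30)}
Set difference of the two operands is {(28, 30)}.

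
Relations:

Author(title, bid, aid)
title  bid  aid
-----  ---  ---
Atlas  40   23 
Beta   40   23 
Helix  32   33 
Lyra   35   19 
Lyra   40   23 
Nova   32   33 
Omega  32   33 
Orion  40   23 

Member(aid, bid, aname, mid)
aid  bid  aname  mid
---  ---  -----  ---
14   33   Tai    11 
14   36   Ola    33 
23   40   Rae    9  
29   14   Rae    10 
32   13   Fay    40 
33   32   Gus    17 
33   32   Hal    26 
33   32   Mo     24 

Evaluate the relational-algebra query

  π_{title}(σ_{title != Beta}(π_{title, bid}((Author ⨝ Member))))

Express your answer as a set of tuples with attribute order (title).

{Atlas, Helix, Lyra, Nova, Omega, Orion}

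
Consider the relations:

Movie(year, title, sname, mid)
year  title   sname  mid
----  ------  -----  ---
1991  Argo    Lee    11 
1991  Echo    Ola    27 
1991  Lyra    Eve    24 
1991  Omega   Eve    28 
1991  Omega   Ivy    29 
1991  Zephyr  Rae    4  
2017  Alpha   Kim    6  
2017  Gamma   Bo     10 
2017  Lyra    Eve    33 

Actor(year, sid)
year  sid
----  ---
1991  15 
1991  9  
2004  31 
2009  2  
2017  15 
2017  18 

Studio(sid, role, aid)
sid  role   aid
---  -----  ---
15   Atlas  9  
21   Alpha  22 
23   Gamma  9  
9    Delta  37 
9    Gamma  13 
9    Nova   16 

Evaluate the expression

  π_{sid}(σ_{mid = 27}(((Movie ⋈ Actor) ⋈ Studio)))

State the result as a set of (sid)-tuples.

Natural join on year: {(1991, Argo, Lee, 11, 15), (1991, Argo, Lee, 11, 9), (1991, Echo, Ola, 27, 15), (1991, Echo, Ola, 27, 9), (1991, Lyra, Eve, 24, 15), (1991, Lyra, Eve, 24, 9), (1991, Omega, Eve, 28, 15), (1991, Omega, Eve, 28, 9), (1991, Omega, Ivy, 29, 15), (1991, Omega, Ivy, 29, 9), (1991, Zephyr, Rae, 4, 15), (1991, Zephyr, Rae, 4, 9), (2017, Alpha, Kim, 6, 15), (2017, Alpha, Kim, 6, 18), (2017, Gamma, Bo, 10, 15), (2017, Gamma, Bo, 10, 18), (2017, Lyra, Eve, 33, 15), (2017, Lyra, Eve, 33, 18)}
Natural join on sid: {(1991, Argo, Lee, 11, 15, Atlas, 9), (1991, Argo, Lee, 11, 9, Delta, 37), (1991, Argo, Lee, 11, 9, Gamma, 13), (1991, Argo, Lee, 11, 9, Nova, 16), (1991, Echo, Ola, 27, 15, Atlas, 9), (1991, Echo, Ola, 27, 9, Delta, 37), (1991, Echo, Ola, 27, 9, Gamma, 13), (1991, Echo, Ola, 27, 9, Nova, 16), (1991, Lyra, Eve, 24, 15, Atlas, 9), (1991, Lyra, Eve, 24, 9, Delta, 37), (1991, Lyra, Eve, 24, 9, Gamma, 13), (1991, Lyra, Eve, 24, 9, Nova, 16), (1991, Omega, Eve, 28, 15, Atlas, 9), (1991, Omega, Eve, 28, 9, Delta, 37), (1991, Omega, Eve, 28, 9, Gamma, 13), (1991, Omega, Eve, 28, 9, Nova, 16), (1991, Omega, Ivy, 29, 15, Atlas, 9), (1991, Omega, Ivy, 29, 9, Delta, 37), (1991, Omega, Ivy, 29, 9, Gamma, 13), (1991, Omega, Ivy, 29, 9, Nova, 16), (1991, Zephyr, Rae, 4, 15, Atlas, 9), (1991, Zephyr, Rae, 4, 9, Delta, 37), (1991, Zephyr, Rae, 4, 9, Gamma, 13), (1991, Zephyr, Rae, 4, 9, Nova, 16), (2017, Alpha, Kim, 6, 15, Atlas, 9), (2017, Gamma, Bo, 10, 15, Atlas, 9), (2017, Lyra, Eve, 33, 15, Atlas, 9)}
Apply σ_{mid = 27}; surviving tuples: {(1991, Echo, Ola, 27, 15, Atlas, 9), (1991, Echo, Ola, 27, 9, Delta, 37), (1991, Echo, Ola, 27, 9, Gamma, 13), (1991, Echo, Ola, 27, 9, Nova, 16)}
Keep only column(s) sid (2 duplicate(s) eliminated): {15, 9}

{15, 9}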